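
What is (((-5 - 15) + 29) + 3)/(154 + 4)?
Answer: 6/79 ≈ 0.075949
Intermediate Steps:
(((-5 - 15) + 29) + 3)/(154 + 4) = ((-20 + 29) + 3)/158 = (9 + 3)*(1/158) = 12*(1/158) = 6/79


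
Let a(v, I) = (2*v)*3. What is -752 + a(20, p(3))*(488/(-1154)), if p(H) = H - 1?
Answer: -463184/577 ≈ -802.75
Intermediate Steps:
p(H) = -1 + H
a(v, I) = 6*v
-752 + a(20, p(3))*(488/(-1154)) = -752 + (6*20)*(488/(-1154)) = -752 + 120*(488*(-1/1154)) = -752 + 120*(-244/577) = -752 - 29280/577 = -463184/577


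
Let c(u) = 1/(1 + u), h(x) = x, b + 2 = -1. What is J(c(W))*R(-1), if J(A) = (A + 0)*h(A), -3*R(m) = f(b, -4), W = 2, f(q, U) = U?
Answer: 4/27 ≈ 0.14815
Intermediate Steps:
b = -3 (b = -2 - 1 = -3)
R(m) = 4/3 (R(m) = -1/3*(-4) = 4/3)
J(A) = A**2 (J(A) = (A + 0)*A = A*A = A**2)
J(c(W))*R(-1) = (1/(1 + 2))**2*(4/3) = (1/3)**2*(4/3) = (1/9)*(4/3) = 4/27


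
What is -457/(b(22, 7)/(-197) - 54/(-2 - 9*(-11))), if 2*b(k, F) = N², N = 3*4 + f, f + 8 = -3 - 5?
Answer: 8732813/11414 ≈ 765.10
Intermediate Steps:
f = -16 (f = -8 + (-3 - 5) = -8 - 8 = -16)
N = -4 (N = 3*4 - 16 = 12 - 16 = -4)
b(k, F) = 8 (b(k, F) = (½)*(-4)² = (½)*16 = 8)
-457/(b(22, 7)/(-197) - 54/(-2 - 9*(-11))) = -457/(8/(-197) - 54/(-2 - 9*(-11))) = -457/(8*(-1/197) - 54/(-2 + 99)) = -457/(-8/197 - 54/97) = -457/(-11414/19109) = -457*(-19109/11414) = 8732813/11414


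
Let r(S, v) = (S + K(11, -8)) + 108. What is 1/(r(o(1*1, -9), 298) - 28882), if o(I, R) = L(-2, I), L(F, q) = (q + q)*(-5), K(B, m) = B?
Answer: -1/28773 ≈ -3.4755e-5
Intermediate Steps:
L(F, q) = -10*q (L(F, q) = (2*q)*(-5) = -10*q)
o(I, R) = -10*I
r(S, v) = 119 + S (r(S, v) = (S + 11) + 108 = (11 + S) + 108 = 119 + S)
1/(r(o(1*1, -9), 298) - 28882) = 1/((119 - 10) - 28882) = 1/(109 - 28882) = 1/(-28773) = -1/28773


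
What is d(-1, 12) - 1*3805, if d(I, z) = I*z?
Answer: -3817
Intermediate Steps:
d(-1, 12) - 1*3805 = -1*12 - 1*3805 = -12 - 3805 = -3817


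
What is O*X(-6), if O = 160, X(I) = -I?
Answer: 960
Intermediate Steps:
O*X(-6) = 160*(-1*(-6)) = 160*6 = 960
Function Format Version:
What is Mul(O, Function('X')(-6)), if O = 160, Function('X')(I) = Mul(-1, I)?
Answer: 960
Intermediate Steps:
Mul(O, Function('X')(-6)) = Mul(160, Mul(-1, -6)) = Mul(160, 6) = 960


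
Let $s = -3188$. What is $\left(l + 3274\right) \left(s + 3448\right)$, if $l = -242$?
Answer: $788320$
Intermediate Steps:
$\left(l + 3274\right) \left(s + 3448\right) = \left(-242 + 3274\right) \left(-3188 + 3448\right) = 3032 \cdot 260 = 788320$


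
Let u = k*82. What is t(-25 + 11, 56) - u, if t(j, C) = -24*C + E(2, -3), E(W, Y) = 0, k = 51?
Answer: -5526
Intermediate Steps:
u = 4182 (u = 51*82 = 4182)
t(j, C) = -24*C (t(j, C) = -24*C + 0 = -24*C)
t(-25 + 11, 56) - u = -24*56 - 1*4182 = -1344 - 4182 = -5526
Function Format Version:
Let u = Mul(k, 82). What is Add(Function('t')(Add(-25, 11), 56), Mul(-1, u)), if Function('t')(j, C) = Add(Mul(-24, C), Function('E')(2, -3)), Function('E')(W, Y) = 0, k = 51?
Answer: -5526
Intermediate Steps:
u = 4182 (u = Mul(51, 82) = 4182)
Function('t')(j, C) = Mul(-24, C) (Function('t')(j, C) = Add(Mul(-24, C), 0) = Mul(-24, C))
Add(Function('t')(Add(-25, 11), 56), Mul(-1, u)) = Add(Mul(-24, 56), Mul(-1, 4182)) = Add(-1344, -4182) = -5526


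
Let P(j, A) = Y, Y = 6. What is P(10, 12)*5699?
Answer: 34194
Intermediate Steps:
P(j, A) = 6
P(10, 12)*5699 = 6*5699 = 34194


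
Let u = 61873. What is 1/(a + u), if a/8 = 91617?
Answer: 1/794809 ≈ 1.2582e-6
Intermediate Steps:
a = 732936 (a = 8*91617 = 732936)
1/(a + u) = 1/(732936 + 61873) = 1/794809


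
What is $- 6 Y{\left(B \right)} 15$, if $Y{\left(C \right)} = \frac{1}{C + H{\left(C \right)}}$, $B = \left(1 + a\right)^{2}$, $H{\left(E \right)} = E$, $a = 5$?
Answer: $- \frac{5}{4} \approx -1.25$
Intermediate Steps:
$B = 36$ ($B = \left(1 + 5\right)^{2} = 6^{2} = 36$)
$Y{\left(C \right)} = \frac{1}{2 C}$ ($Y{\left(C \right)} = \frac{1}{C + C} = \frac{1}{2 C}$)
$- 6 Y{\left(B \right)} 15 = - 6 \frac{1}{2 \cdot 36} \cdot 15 = - 6 \cdot \frac{1}{2} \cdot \frac{1}{36} \cdot 15 = \left(-6\right) \frac{1}{72} \cdot 15 = \left(- \frac{1}{12}\right) 15 = - \frac{5}{4}$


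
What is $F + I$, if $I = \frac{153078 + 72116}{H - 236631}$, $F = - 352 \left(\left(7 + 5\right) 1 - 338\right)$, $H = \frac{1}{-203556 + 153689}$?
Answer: $\frac{677035664928729}{5900039039} \approx 1.1475 \cdot 10^{5}$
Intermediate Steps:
$H = - \frac{1}{49867}$ ($H = \frac{1}{-49867} = - \frac{1}{49867} \approx -2.0053 \cdot 10^{-5}$)
$F = 114752$ ($F = - 352 \left(12 \cdot 1 - 338\right) = - 352 \left(12 - 338\right) = \left(-352\right) \left(-326\right) = 114752$)
$I = - \frac{5614874599}{5900039039}$ ($I = \frac{153078 + 72116}{- \frac{1}{49867} - 236631} = \frac{225194}{- \frac{11800078078}{49867}} = 225194 \left(- \frac{49867}{11800078078}\right) = - \frac{5614874599}{5900039039} \approx -0.95167$)
$F + I = 114752 - \frac{5614874599}{5900039039} = \frac{677035664928729}{5900039039}$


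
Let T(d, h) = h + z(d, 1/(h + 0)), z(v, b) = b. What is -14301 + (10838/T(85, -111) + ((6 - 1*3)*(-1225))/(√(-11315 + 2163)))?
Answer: -88709970/6161 + 3675*I*√143/1144 ≈ -14399.0 + 38.415*I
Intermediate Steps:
T(d, h) = h + 1/h (T(d, h) = h + 1/(h + 0) = h + 1/h)
-14301 + (10838/T(85, -111) + ((6 - 1*3)*(-1225))/(√(-11315 + 2163))) = -14301 + (10838/(-111 + 1/(-111)) + ((6 - 1*3)*(-1225))/(√(-11315 + 2163))) = -14301 + (10838/(-111 - 1/111) + ((6 - 3)*(-1225))/(√(-9152))) = -14301 + (10838/(-12322/111) + (3*(-1225))/((8*I*√143))) = -14301 + (10838*(-111/12322) - (-3675)*I*√143/1144) = -14301 + (-601509/6161 + 3675*I*√143/1144) = -88709970/6161 + 3675*I*√143/1144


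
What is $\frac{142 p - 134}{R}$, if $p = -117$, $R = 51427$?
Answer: $- \frac{16748}{51427} \approx -0.32567$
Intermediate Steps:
$\frac{142 p - 134}{R} = \frac{142 \left(-117\right) - 134}{51427} = \left(-16614 - 134\right) \frac{1}{51427} = \left(-16748\right) \frac{1}{51427} = - \frac{16748}{51427}$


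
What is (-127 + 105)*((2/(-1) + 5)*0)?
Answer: 0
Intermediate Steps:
(-127 + 105)*((2/(-1) + 5)*0) = -22*(2*(-1) + 5)*0 = -22*(-2 + 5)*0 = -66*0 = -22*0 = 0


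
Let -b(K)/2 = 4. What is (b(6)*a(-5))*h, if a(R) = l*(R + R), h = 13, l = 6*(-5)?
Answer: -31200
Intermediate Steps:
l = -30
b(K) = -8 (b(K) = -2*4 = -8)
a(R) = -60*R (a(R) = -30*(R + R) = -60*R)
(b(6)*a(-5))*h = -(-480)*(-5)*13 = -8*300*13 = -2400*13 = -31200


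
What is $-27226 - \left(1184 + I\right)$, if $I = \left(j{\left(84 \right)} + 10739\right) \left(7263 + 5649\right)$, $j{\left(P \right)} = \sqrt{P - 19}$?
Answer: $-138690378 - 12912 \sqrt{65} \approx -1.3879 \cdot 10^{8}$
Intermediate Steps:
$j{\left(P \right)} = \sqrt{-19 + P}$
$I = 138661968 + 12912 \sqrt{65}$ ($I = \left(\sqrt{-19 + 84} + 10739\right) \left(7263 + 5649\right) = \left(\sqrt{65} + 10739\right) 12912 = \left(10739 + \sqrt{65}\right) 12912 = 138661968 + 12912 \sqrt{65} \approx 1.3877 \cdot 10^{8}$)
$-27226 - \left(1184 + I\right) = -27226 + \left(\left(\left(-4143 + 243\right) + 2716\right) - \left(138661968 + 12912 \sqrt{65}\right)\right) = -27226 + \left(\left(-3900 + 2716\right) - \left(138661968 + 12912 \sqrt{65}\right)\right) = -27226 - \left(138663152 + 12912 \sqrt{65}\right) = -138690378 - 12912 \sqrt{65}$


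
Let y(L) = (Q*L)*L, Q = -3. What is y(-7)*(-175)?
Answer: 25725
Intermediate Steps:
y(L) = -3*L**2 (y(L) = (-3*L)*L = -3*L**2)
y(-7)*(-175) = -3*(-7)**2*(-175) = -3*49*(-175) = -147*(-175) = 25725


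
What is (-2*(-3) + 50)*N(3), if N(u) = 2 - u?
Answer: -56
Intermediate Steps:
(-2*(-3) + 50)*N(3) = (-2*(-3) + 50)*(2 - 1*3) = (6 + 50)*(2 - 3) = 56*(-1) = -56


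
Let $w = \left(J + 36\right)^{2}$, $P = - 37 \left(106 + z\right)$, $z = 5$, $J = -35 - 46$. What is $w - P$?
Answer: $6132$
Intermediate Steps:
$J = -81$
$P = -4107$ ($P = - 37 \left(106 + 5\right) = \left(-37\right) 111 = -4107$)
$w = 2025$ ($w = \left(-81 + 36\right)^{2} = \left(-45\right)^{2} = 2025$)
$w - P = 2025 - -4107 = 2025 + 4107 = 6132$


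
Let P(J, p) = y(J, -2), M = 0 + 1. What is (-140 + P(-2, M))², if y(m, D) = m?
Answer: 20164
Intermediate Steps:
M = 1
P(J, p) = J
(-140 + P(-2, M))² = (-140 - 2)² = (-142)² = 20164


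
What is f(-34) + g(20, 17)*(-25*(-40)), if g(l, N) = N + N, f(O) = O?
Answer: 33966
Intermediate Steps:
g(l, N) = 2*N
f(-34) + g(20, 17)*(-25*(-40)) = -34 + (2*17)*(-25*(-40)) = -34 + 34*1000 = -34 + 34000 = 33966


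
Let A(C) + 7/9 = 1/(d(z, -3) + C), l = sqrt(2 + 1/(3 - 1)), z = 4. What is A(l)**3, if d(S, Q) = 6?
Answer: -47923111/219256227 - 130591*sqrt(10)/8120601 ≈ -0.26943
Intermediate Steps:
l = sqrt(10)/2 (l = sqrt(2 + 1/2) = sqrt(5/2) = sqrt(10)/2 ≈ 1.5811)
A(C) = -7/9 + 1/(6 + C)
A(l)**3 = ((-33 - 7*sqrt(10)/2)/(9*(6 + sqrt(10)/2)))**3 = (-33 - 7*sqrt(10)/2)**3/(729*(6 + sqrt(10)/2)**3)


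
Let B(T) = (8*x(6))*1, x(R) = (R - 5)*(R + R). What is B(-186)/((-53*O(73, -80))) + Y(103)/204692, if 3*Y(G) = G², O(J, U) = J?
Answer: -245275/32546028 ≈ -0.0075362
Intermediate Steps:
x(R) = 2*R*(-5 + R) (x(R) = (-5 + R)*(2*R) = 2*R*(-5 + R))
B(T) = 96 (B(T) = (8*(2*6*(-5 + 6)))*1 = (8*(2*6*1))*1 = (8*12)*1 = 96*1 = 96)
Y(G) = G²/3
B(-186)/((-53*O(73, -80))) + Y(103)/204692 = 96/((-53*73)) + ((⅓)*103²)/204692 = 96/(-3869) + ((⅓)*10609)*(1/204692) = 96*(-1/3869) + (10609/3)*(1/204692) = -96/3869 + 10609/614076 = -245275/32546028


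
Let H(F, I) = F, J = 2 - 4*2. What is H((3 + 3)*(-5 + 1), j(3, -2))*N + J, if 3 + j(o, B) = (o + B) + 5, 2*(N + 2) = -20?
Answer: 282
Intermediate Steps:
N = -12 (N = -2 + (1/2)*(-20) = -2 - 10 = -12)
J = -6 (J = 2 - 8 = -6)
j(o, B) = 2 + B + o (j(o, B) = -3 + ((o + B) + 5) = -3 + ((B + o) + 5) = -3 + (5 + B + o) = 2 + B + o)
H((3 + 3)*(-5 + 1), j(3, -2))*N + J = ((3 + 3)*(-5 + 1))*(-12) - 6 = (6*(-4))*(-12) - 6 = -24*(-12) - 6 = 288 - 6 = 282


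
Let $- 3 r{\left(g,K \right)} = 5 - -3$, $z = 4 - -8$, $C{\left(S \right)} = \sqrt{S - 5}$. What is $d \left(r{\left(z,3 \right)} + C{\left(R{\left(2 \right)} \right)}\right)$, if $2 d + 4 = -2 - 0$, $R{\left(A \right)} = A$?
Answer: $8 - 3 i \sqrt{3} \approx 8.0 - 5.1962 i$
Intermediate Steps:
$C{\left(S \right)} = \sqrt{-5 + S}$
$d = -3$ ($d = -2 + \frac{-2 - 0}{2} = -2 + \frac{-2 + 0}{2} = -2 + \frac{1}{2} \left(-2\right) = -2 - 1 = -3$)
$z = 12$ ($z = 4 + 8 = 12$)
$r{\left(g,K \right)} = - \frac{8}{3}$ ($r{\left(g,K \right)} = - \frac{5 - -3}{3} = - \frac{5 + 3}{3} = \left(- \frac{1}{3}\right) 8 = - \frac{8}{3}$)
$d \left(r{\left(z,3 \right)} + C{\left(R{\left(2 \right)} \right)}\right) = - 3 \left(- \frac{8}{3} + \sqrt{-5 + 2}\right) = - 3 \left(- \frac{8}{3} + \sqrt{-3}\right) = - 3 \left(- \frac{8}{3} + i \sqrt{3}\right) = 8 - 3 i \sqrt{3}$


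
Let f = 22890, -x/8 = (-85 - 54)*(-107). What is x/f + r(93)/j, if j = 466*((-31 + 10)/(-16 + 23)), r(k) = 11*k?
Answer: -31626017/5333370 ≈ -5.9298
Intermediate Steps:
x = -118984 (x = -8*(-85 - 54)*(-107) = -(-1112)*(-107) = -8*14873 = -118984)
j = -1398 (j = 466*(-21/7) = 466*(-21*1/7) = 466*(-3) = -1398)
x/f + r(93)/j = -118984/22890 + (11*93)/(-1398) = -118984*1/22890 + 1023*(-1/1398) = -59492/11445 - 341/466 = -31626017/5333370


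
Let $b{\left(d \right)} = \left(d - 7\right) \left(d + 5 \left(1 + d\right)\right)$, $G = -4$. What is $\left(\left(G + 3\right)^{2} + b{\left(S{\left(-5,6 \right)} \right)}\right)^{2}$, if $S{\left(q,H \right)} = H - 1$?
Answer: $4761$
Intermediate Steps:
$S{\left(q,H \right)} = -1 + H$ ($S{\left(q,H \right)} = H - 1 = -1 + H$)
$b{\left(d \right)} = \left(-7 + d\right) \left(5 + 6 d\right)$ ($b{\left(d \right)} = \left(-7 + d\right) \left(d + \left(5 + 5 d\right)\right) = \left(-7 + d\right) \left(5 + 6 d\right)$)
$\left(\left(G + 3\right)^{2} + b{\left(S{\left(-5,6 \right)} \right)}\right)^{2} = \left(\left(-4 + 3\right)^{2} - \left(35 - 6 \left(-1 + 6\right)^{2} + 37 \left(-1 + 6\right)\right)\right)^{2} = \left(\left(-1\right)^{2} - \left(220 - 150\right)\right)^{2} = \left(1 - 70\right)^{2} = \left(-69\right)^{2} = 4761$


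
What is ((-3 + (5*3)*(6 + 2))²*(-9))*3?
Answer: -369603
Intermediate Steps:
((-3 + (5*3)*(6 + 2))²*(-9))*3 = ((-3 + 15*8)²*(-9))*3 = ((-3 + 120)²*(-9))*3 = (117²*(-9))*3 = (13689*(-9))*3 = -123201*3 = -369603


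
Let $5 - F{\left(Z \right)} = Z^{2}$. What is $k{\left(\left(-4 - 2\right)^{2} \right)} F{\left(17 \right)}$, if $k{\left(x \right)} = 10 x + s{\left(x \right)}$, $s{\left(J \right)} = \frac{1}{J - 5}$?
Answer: $- \frac{3169724}{31} \approx -1.0225 \cdot 10^{5}$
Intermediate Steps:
$F{\left(Z \right)} = 5 - Z^{2}$
$s{\left(J \right)} = \frac{1}{-5 + J}$
$k{\left(x \right)} = \frac{1}{-5 + x} + 10 x$ ($k{\left(x \right)} = 10 x + \frac{1}{-5 + x} = \frac{1}{-5 + x} + 10 x$)
$k{\left(\left(-4 - 2\right)^{2} \right)} F{\left(17 \right)} = \frac{1 + 10 \left(-4 - 2\right)^{2} \left(-5 + \left(-4 - 2\right)^{2}\right)}{-5 + \left(-4 - 2\right)^{2}} \left(5 - 17^{2}\right) = \frac{1 + 10 \left(-6\right)^{2} \left(-5 + \left(-6\right)^{2}\right)}{-5 + \left(-6\right)^{2}} \left(5 - 289\right) = \frac{1 + 10 \cdot 36 \left(-5 + 36\right)}{-5 + 36} \left(5 - 289\right) = \frac{1 + 10 \cdot 36 \cdot 31}{31} \left(-284\right) = \frac{1 + 11160}{31} \left(-284\right) = \frac{1}{31} \cdot 11161 \left(-284\right) = \frac{11161}{31} \left(-284\right) = - \frac{3169724}{31}$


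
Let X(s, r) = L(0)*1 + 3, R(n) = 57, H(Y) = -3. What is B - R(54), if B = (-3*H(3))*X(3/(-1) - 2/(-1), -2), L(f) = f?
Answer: -30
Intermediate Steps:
X(s, r) = 3 (X(s, r) = 0*1 + 3 = 0 + 3 = 3)
B = 27 (B = -3*(-3)*3 = 9*3 = 27)
B - R(54) = 27 - 1*57 = 27 - 57 = -30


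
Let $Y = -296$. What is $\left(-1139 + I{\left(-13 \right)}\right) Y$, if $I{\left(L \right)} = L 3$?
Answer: $348688$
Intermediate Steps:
$I{\left(L \right)} = 3 L$
$\left(-1139 + I{\left(-13 \right)}\right) Y = \left(-1139 + 3 \left(-13\right)\right) \left(-296\right) = \left(-1139 - 39\right) \left(-296\right) = \left(-1178\right) \left(-296\right) = 348688$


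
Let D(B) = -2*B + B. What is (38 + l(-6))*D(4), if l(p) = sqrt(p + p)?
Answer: -152 - 8*I*sqrt(3) ≈ -152.0 - 13.856*I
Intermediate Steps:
D(B) = -B
l(p) = sqrt(2)*sqrt(p) (l(p) = sqrt(2*p) = sqrt(2)*sqrt(p))
(38 + l(-6))*D(4) = (38 + sqrt(2)*sqrt(-6))*(-1*4) = (38 + sqrt(2)*(I*sqrt(6)))*(-4) = (38 + 2*I*sqrt(3))*(-4) = -152 - 8*I*sqrt(3)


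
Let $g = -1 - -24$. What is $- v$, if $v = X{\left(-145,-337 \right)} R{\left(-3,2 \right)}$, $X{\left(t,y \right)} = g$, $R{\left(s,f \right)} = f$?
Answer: $-46$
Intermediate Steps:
$g = 23$ ($g = -1 + 24 = 23$)
$X{\left(t,y \right)} = 23$
$v = 46$ ($v = 23 \cdot 2 = 46$)
$- v = \left(-1\right) 46 = -46$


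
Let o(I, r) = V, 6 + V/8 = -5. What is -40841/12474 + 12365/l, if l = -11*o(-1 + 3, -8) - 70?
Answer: 29391448/2800413 ≈ 10.495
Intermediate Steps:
V = -88 (V = -48 + 8*(-5) = -48 - 40 = -88)
o(I, r) = -88
l = 898 (l = -11*(-88) - 70 = 968 - 70 = 898)
-40841/12474 + 12365/l = -40841/12474 + 12365/898 = 29391448/2800413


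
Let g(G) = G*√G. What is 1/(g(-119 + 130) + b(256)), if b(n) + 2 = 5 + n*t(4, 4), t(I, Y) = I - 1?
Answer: 771/593110 - 11*√11/593110 ≈ 0.0012384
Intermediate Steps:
t(I, Y) = -1 + I
b(n) = 3 + 3*n (b(n) = -2 + (5 + n*(-1 + 4)) = -2 + (5 + n*3) = -2 + (5 + 3*n) = 3 + 3*n)
g(G) = G^(3/2)
1/(g(-119 + 130) + b(256)) = 1/((-119 + 130)^(3/2) + (3 + 3*256)) = 1/(11^(3/2) + (3 + 768)) = 1/(11*√11 + 771) = 1/(771 + 11*√11)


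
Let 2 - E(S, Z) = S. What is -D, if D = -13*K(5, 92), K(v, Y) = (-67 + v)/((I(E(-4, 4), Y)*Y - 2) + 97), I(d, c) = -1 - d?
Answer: 806/549 ≈ 1.4681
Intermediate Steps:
E(S, Z) = 2 - S
K(v, Y) = (-67 + v)/(95 - 7*Y) (K(v, Y) = (-67 + v)/(((-1 - (2 - 1*(-4)))*Y - 2) + 97) = (-67 + v)/(((-1 - (2 + 4))*Y - 2) + 97) = (-67 + v)/(((-1 - 1*6)*Y - 2) + 97) = (-67 + v)/(((-1 - 6)*Y - 2) + 97) = (-67 + v)/((-7*Y - 2) + 97) = (-67 + v)/((-2 - 7*Y) + 97) = (-67 + v)/(95 - 7*Y))
D = -806/549 (D = -13*(67 - 1*5)/(-95 + 7*92) = -13*(67 - 5)/(-95 + 644) = -13*62/549 = -806/549 ≈ -1.4681)
-D = -1*(-806/549) = 806/549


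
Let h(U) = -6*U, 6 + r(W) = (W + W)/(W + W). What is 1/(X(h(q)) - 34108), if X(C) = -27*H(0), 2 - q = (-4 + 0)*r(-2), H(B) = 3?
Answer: -1/34189 ≈ -2.9249e-5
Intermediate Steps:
r(W) = -5 (r(W) = -6 + (W + W)/(W + W) = -6 + (2*W)/((2*W)) = -6 + (2*W)*(1/(2*W)) = -6 + 1 = -5)
q = -18 (q = 2 - (-4 + 0)*(-5) = 2 - (-4)*(-5) = 2 - 1*20 = 2 - 20 = -18)
X(C) = -81 (X(C) = -27*3 = -81)
1/(X(h(q)) - 34108) = 1/(-81 - 34108) = 1/(-34189) = -1/34189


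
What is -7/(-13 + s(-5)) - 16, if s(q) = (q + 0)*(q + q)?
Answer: -599/37 ≈ -16.189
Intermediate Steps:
s(q) = 2*q**2 (s(q) = q*(2*q) = 2*q**2)
-7/(-13 + s(-5)) - 16 = -7/(-13 + 2*(-5)**2) - 16 = -7/(-13 + 2*25) - 16 = -7/(-13 + 50) - 16 = -7/37 - 16 = -599/37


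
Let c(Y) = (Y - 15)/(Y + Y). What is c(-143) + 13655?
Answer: 1952744/143 ≈ 13656.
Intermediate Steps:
c(Y) = (-15 + Y)/(2*Y) (c(Y) = (-15 + Y)/((2*Y)) = (-15 + Y)*(1/(2*Y)) = (-15 + Y)/(2*Y))
c(-143) + 13655 = (½)*(-15 - 143)/(-143) + 13655 = (½)*(-1/143)*(-158) + 13655 = 79/143 + 13655 = 1952744/143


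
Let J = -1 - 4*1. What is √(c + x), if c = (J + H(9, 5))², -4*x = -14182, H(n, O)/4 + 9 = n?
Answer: √14282/2 ≈ 59.754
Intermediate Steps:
H(n, O) = -36 + 4*n
x = 7091/2 (x = -¼*(-14182) = 7091/2 ≈ 3545.5)
J = -5 (J = -1 - 4 = -5)
c = 25 (c = (-5 + (-36 + 4*9))² = (-5 + (-36 + 36))² = (-5 + 0)² = (-5)² = 25)
√(c + x) = √(25 + 7091/2) = √(7141/2) = √14282/2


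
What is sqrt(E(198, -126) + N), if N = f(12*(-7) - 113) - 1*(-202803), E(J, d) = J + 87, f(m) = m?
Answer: sqrt(202891) ≈ 450.43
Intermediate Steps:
E(J, d) = 87 + J
N = 202606 (N = (12*(-7) - 113) - 1*(-202803) = (-84 - 113) + 202803 = -197 + 202803 = 202606)
sqrt(E(198, -126) + N) = sqrt((87 + 198) + 202606) = sqrt(285 + 202606) = sqrt(202891)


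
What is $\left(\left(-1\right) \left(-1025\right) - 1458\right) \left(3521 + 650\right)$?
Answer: $-1806043$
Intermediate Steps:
$\left(\left(-1\right) \left(-1025\right) - 1458\right) \left(3521 + 650\right) = \left(1025 - 1458\right) 4171 = \left(-433\right) 4171 = -1806043$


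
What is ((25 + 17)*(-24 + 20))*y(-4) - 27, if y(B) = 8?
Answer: -1371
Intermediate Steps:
((25 + 17)*(-24 + 20))*y(-4) - 27 = ((25 + 17)*(-24 + 20))*8 - 27 = (42*(-4))*8 - 27 = -168*8 - 27 = -1344 - 27 = -1371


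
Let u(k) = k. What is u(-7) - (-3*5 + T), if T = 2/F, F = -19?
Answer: 154/19 ≈ 8.1053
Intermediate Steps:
T = -2/19 (T = 2/(-19) = 2*(-1/19) = -2/19 ≈ -0.10526)
u(-7) - (-3*5 + T) = -7 - (-3*5 - 2/19) = -7 - (-15 - 2/19) = -7 - 1*(-287/19) = -7 + 287/19 = 154/19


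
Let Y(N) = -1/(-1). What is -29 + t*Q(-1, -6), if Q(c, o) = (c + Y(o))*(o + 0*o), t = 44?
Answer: -29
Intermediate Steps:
Y(N) = 1 (Y(N) = -1*(-1) = 1)
Q(c, o) = o*(1 + c) (Q(c, o) = (c + 1)*(o + 0*o) = (1 + c)*(o + 0) = (1 + c)*o = o*(1 + c))
-29 + t*Q(-1, -6) = -29 + 44*(-6*(1 - 1)) = -29 + 44*(-6*0) = -29 + 44*0 = -29 + 0 = -29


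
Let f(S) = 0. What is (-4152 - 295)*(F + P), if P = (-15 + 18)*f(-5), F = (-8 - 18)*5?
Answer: 578110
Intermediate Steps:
F = -130 (F = -26*5 = -130)
P = 0 (P = (-15 + 18)*0 = 3*0 = 0)
(-4152 - 295)*(F + P) = (-4152 - 295)*(-130 + 0) = -4447*(-130) = 578110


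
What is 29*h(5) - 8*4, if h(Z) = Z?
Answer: 113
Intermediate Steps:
29*h(5) - 8*4 = 29*5 - 8*4 = 145 - 32 = 113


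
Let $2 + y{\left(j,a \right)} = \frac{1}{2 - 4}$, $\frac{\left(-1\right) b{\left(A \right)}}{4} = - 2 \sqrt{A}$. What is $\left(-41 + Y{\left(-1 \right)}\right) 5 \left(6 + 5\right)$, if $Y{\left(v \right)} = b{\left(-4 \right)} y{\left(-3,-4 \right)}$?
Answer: $-2255 - 2200 i \approx -2255.0 - 2200.0 i$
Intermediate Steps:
$b{\left(A \right)} = 8 \sqrt{A}$ ($b{\left(A \right)} = - 4 \left(- 2 \sqrt{A}\right) = 8 \sqrt{A}$)
$y{\left(j,a \right)} = - \frac{5}{2}$ ($y{\left(j,a \right)} = -2 + \frac{1}{2 - 4} = -2 + \frac{1}{-2} = -2 - \frac{1}{2} = - \frac{5}{2}$)
$Y{\left(v \right)} = - 40 i$ ($Y{\left(v \right)} = 8 \sqrt{-4} \left(- \frac{5}{2}\right) = 8 \cdot 2 i \left(- \frac{5}{2}\right) = 16 i \left(- \frac{5}{2}\right) = - 40 i$)
$\left(-41 + Y{\left(-1 \right)}\right) 5 \left(6 + 5\right) = \left(-41 - 40 i\right) 5 \left(6 + 5\right) = \left(-41 - 40 i\right) 5 \cdot 11 = \left(-41 - 40 i\right) 55 = -2255 - 2200 i$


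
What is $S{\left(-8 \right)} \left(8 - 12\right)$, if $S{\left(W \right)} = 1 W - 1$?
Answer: $36$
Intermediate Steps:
$S{\left(W \right)} = -1 + W$ ($S{\left(W \right)} = W - 1 = -1 + W$)
$S{\left(-8 \right)} \left(8 - 12\right) = \left(-1 - 8\right) \left(8 - 12\right) = - 9 \left(8 - 12\right) = \left(-9\right) \left(-4\right) = 36$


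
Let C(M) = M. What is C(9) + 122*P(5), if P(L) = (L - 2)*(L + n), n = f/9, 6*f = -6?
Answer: 5395/3 ≈ 1798.3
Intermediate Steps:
f = -1 (f = (⅙)*(-6) = -1)
n = -⅑ (n = -1/9 = -1*⅑ = -⅑ ≈ -0.11111)
P(L) = (-2 + L)*(-⅑ + L) (P(L) = (L - 2)*(L - ⅑) = (-2 + L)*(-⅑ + L))
C(9) + 122*P(5) = 9 + 122*(2/9 + 5² - 19/9*5) = 9 + 122*(2/9 + 25 - 95/9) = 9 + 122*(44/3) = 9 + 5368/3 = 5395/3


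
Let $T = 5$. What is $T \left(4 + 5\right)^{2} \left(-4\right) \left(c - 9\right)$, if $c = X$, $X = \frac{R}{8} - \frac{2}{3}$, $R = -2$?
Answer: $16065$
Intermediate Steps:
$X = - \frac{11}{12}$ ($X = - \frac{2}{8} - \frac{2}{3} = \left(-2\right) \frac{1}{8} - \frac{2}{3} = - \frac{1}{4} - \frac{2}{3} = - \frac{11}{12} \approx -0.91667$)
$c = - \frac{11}{12} \approx -0.91667$
$T \left(4 + 5\right)^{2} \left(-4\right) \left(c - 9\right) = 5 \left(4 + 5\right)^{2} \left(-4\right) \left(- \frac{11}{12} - 9\right) = 5 \cdot 9^{2} \left(-4\right) \left(- \frac{119}{12}\right) = 5 \cdot 81 \left(-4\right) \left(- \frac{119}{12}\right) = 405 \left(-4\right) \left(- \frac{119}{12}\right) = \left(-1620\right) \left(- \frac{119}{12}\right) = 16065$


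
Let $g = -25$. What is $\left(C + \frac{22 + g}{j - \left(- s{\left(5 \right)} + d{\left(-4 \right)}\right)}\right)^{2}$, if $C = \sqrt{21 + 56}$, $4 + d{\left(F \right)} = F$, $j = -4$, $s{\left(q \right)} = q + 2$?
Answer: $\frac{9326}{121} - \frac{6 \sqrt{77}}{11} \approx 72.288$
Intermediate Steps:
$s{\left(q \right)} = 2 + q$
$d{\left(F \right)} = -4 + F$
$C = \sqrt{77} \approx 8.775$
$\left(C + \frac{22 + g}{j - \left(- s{\left(5 \right)} + d{\left(-4 \right)}\right)}\right)^{2} = \left(\sqrt{77} + \frac{22 - 25}{-4 + \left(\left(2 + 5\right) - \left(-4 - 4\right)\right)}\right)^{2} = \left(\sqrt{77} - \frac{3}{-4 + \left(7 - -8\right)}\right)^{2} = \left(\sqrt{77} - \frac{3}{-4 + \left(7 + 8\right)}\right)^{2} = \left(\sqrt{77} - \frac{3}{-4 + 15}\right)^{2} = \left(\sqrt{77} - \frac{3}{11}\right)^{2} = \left(- \frac{3}{11} + \sqrt{77}\right)^{2}$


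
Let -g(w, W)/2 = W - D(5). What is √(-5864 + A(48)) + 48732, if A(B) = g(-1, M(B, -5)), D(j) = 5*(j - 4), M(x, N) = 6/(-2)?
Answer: 48732 + 2*I*√1462 ≈ 48732.0 + 76.472*I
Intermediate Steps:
M(x, N) = -3 (M(x, N) = 6*(-½) = -3)
D(j) = -20 + 5*j (D(j) = 5*(-4 + j) = -20 + 5*j)
g(w, W) = 10 - 2*W (g(w, W) = -2*(W - (-20 + 5*5)) = -2*(W - (-20 + 25)) = -2*(W - 1*5) = -2*(W - 5) = -2*(-5 + W) = 10 - 2*W)
A(B) = 16 (A(B) = 10 - 2*(-3) = 10 + 6 = 16)
√(-5864 + A(48)) + 48732 = √(-5864 + 16) + 48732 = √(-5848) + 48732 = 2*I*√1462 + 48732 = 48732 + 2*I*√1462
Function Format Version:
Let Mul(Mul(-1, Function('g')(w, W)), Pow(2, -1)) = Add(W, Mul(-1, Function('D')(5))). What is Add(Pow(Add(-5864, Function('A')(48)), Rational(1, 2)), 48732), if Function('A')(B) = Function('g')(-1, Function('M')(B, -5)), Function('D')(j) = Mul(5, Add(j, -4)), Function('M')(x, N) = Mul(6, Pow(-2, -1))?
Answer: Add(48732, Mul(2, I, Pow(1462, Rational(1, 2)))) ≈ Add(48732., Mul(76.472, I))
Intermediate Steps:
Function('M')(x, N) = -3 (Function('M')(x, N) = Mul(6, Rational(-1, 2)) = -3)
Function('D')(j) = Add(-20, Mul(5, j)) (Function('D')(j) = Mul(5, Add(-4, j)) = Add(-20, Mul(5, j)))
Function('g')(w, W) = Add(10, Mul(-2, W)) (Function('g')(w, W) = Mul(-2, Add(W, Mul(-1, Add(-20, Mul(5, 5))))) = Mul(-2, Add(W, Mul(-1, Add(-20, 25)))) = Mul(-2, Add(W, Mul(-1, 5))) = Mul(-2, Add(W, -5)) = Mul(-2, Add(-5, W)) = Add(10, Mul(-2, W)))
Function('A')(B) = 16 (Function('A')(B) = Add(10, Mul(-2, -3)) = Add(10, 6) = 16)
Add(Pow(Add(-5864, Function('A')(48)), Rational(1, 2)), 48732) = Add(Pow(Add(-5864, 16), Rational(1, 2)), 48732) = Add(Pow(-5848, Rational(1, 2)), 48732) = Add(Mul(2, I, Pow(1462, Rational(1, 2))), 48732) = Add(48732, Mul(2, I, Pow(1462, Rational(1, 2))))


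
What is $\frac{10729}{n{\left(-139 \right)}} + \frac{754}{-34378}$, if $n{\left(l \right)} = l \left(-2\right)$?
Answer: $\frac{184315975}{4778542} \approx 38.572$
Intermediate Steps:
$n{\left(l \right)} = - 2 l$
$\frac{10729}{n{\left(-139 \right)}} + \frac{754}{-34378} = \frac{10729}{\left(-2\right) \left(-139\right)} + \frac{754}{-34378} = \frac{10729}{278} + 754 \left(- \frac{1}{34378}\right) = 10729 \cdot \frac{1}{278} - \frac{377}{17189} = \frac{10729}{278} - \frac{377}{17189} = \frac{184315975}{4778542}$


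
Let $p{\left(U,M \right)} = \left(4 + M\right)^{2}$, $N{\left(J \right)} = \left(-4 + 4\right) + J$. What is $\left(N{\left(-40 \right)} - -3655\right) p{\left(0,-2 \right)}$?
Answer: $14460$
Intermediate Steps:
$N{\left(J \right)} = J$ ($N{\left(J \right)} = 0 + J = J$)
$\left(N{\left(-40 \right)} - -3655\right) p{\left(0,-2 \right)} = \left(-40 - -3655\right) \left(4 - 2\right)^{2} = \left(-40 + 3655\right) 2^{2} = 3615 \cdot 4 = 14460$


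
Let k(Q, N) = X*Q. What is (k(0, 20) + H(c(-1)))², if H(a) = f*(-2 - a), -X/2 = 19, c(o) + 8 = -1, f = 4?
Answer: 784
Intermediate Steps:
c(o) = -9 (c(o) = -8 - 1 = -9)
X = -38 (X = -2*19 = -38)
H(a) = -8 - 4*a (H(a) = 4*(-2 - a) = -8 - 4*a)
k(Q, N) = -38*Q
(k(0, 20) + H(c(-1)))² = (-38*0 + (-8 - 4*(-9)))² = (0 + (-8 + 36))² = (0 + 28)² = 28² = 784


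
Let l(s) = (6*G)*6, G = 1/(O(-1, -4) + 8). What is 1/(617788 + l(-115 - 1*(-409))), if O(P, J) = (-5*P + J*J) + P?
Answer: 7/4324525 ≈ 1.6187e-6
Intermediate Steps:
O(P, J) = J**2 - 4*P (O(P, J) = (-5*P + J**2) + P = (J**2 - 5*P) + P = J**2 - 4*P)
G = 1/28 (G = 1/(((-4)**2 - 4*(-1)) + 8) = 1/((16 + 4) + 8) = 1/(20 + 8) = 1/28 ≈ 0.035714)
l(s) = 9/7 (l(s) = (6*(1/28))*6 = (3/14)*6 = 9/7)
1/(617788 + l(-115 - 1*(-409))) = 1/(617788 + 9/7) = 1/(4324525/7) = 7/4324525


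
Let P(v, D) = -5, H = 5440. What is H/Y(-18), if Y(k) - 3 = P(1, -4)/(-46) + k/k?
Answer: 250240/189 ≈ 1324.0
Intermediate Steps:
Y(k) = 189/46 (Y(k) = 3 + (-5/(-46) + k/k) = 3 + (-5*(-1/46) + 1) = 3 + (5/46 + 1) = 3 + 51/46 = 189/46)
H/Y(-18) = 5440/(189/46) = 5440*(46/189) = 250240/189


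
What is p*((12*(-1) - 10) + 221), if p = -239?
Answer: -47561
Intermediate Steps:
p*((12*(-1) - 10) + 221) = -239*((12*(-1) - 10) + 221) = -239*((-12 - 10) + 221) = -239*(-22 + 221) = -239*199 = -47561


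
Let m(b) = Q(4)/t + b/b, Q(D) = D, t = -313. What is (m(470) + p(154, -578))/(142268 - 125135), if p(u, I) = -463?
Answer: -144610/5362629 ≈ -0.026966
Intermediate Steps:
m(b) = 309/313 (m(b) = 4/(-313) + b/b = 4*(-1/313) + 1 = -4/313 + 1 = 309/313)
(m(470) + p(154, -578))/(142268 - 125135) = (309/313 - 463)/(142268 - 125135) = -144610/313/17133 = -144610/313*1/17133 = -144610/5362629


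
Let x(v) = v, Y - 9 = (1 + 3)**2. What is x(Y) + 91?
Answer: 116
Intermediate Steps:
Y = 25 (Y = 9 + (1 + 3)**2 = 9 + 4**2 = 9 + 16 = 25)
x(Y) + 91 = 25 + 91 = 116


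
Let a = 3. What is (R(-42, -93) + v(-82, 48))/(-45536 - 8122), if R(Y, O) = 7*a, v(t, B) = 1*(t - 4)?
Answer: 65/53658 ≈ 0.0012114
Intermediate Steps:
v(t, B) = -4 + t (v(t, B) = 1*(-4 + t) = -4 + t)
R(Y, O) = 21 (R(Y, O) = 7*3 = 21)
(R(-42, -93) + v(-82, 48))/(-45536 - 8122) = (21 + (-4 - 82))/(-45536 - 8122) = (21 - 86)/(-53658) = -65*(-1/53658) = 65/53658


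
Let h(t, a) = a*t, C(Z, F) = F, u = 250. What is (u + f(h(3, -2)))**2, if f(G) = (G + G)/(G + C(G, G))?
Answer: 63001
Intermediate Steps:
f(G) = 1 (f(G) = (G + G)/(G + G) = (2*G)/((2*G)) = (2*G)*(1/(2*G)) = 1)
(u + f(h(3, -2)))**2 = (250 + 1)**2 = 251**2 = 63001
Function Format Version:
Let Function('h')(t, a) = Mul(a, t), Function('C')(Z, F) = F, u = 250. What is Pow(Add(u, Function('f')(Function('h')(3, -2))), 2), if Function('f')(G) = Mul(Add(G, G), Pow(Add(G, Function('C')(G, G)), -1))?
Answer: 63001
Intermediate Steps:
Function('f')(G) = 1 (Function('f')(G) = Mul(Add(G, G), Pow(Add(G, G), -1)) = Mul(Mul(2, G), Pow(Mul(2, G), -1)) = Mul(Mul(2, G), Mul(Rational(1, 2), Pow(G, -1))) = 1)
Pow(Add(u, Function('f')(Function('h')(3, -2))), 2) = Pow(Add(250, 1), 2) = Pow(251, 2) = 63001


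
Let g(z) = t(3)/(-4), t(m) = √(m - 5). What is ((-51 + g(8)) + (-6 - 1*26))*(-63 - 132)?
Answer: 16185 + 195*I*√2/4 ≈ 16185.0 + 68.943*I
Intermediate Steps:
t(m) = √(-5 + m)
g(z) = -I*√2/4 (g(z) = √(-5 + 3)/(-4) = √(-2)*(-¼) = (I*√2)*(-¼) = -I*√2/4)
((-51 + g(8)) + (-6 - 1*26))*(-63 - 132) = ((-51 - I*√2/4) + (-6 - 1*26))*(-63 - 132) = ((-51 - I*√2/4) + (-6 - 26))*(-195) = ((-51 - I*√2/4) - 32)*(-195) = (-83 - I*√2/4)*(-195) = 16185 + 195*I*√2/4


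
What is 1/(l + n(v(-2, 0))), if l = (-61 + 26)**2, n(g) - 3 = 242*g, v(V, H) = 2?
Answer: 1/1712 ≈ 0.00058411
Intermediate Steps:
n(g) = 3 + 242*g
l = 1225 (l = (-35)**2 = 1225)
1/(l + n(v(-2, 0))) = 1/(1225 + (3 + 242*2)) = 1/(1225 + (3 + 484)) = 1/(1225 + 487) = 1/1712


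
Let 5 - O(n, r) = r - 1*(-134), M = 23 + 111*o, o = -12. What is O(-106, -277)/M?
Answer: -148/1309 ≈ -0.11306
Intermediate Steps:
M = -1309 (M = 23 + 111*(-12) = 23 - 1332 = -1309)
O(n, r) = -129 - r (O(n, r) = 5 - (r - 1*(-134)) = 5 - (r + 134) = 5 - (134 + r) = 5 + (-134 - r) = -129 - r)
O(-106, -277)/M = (-129 - 1*(-277))/(-1309) = (-129 + 277)*(-1/1309) = 148*(-1/1309) = -148/1309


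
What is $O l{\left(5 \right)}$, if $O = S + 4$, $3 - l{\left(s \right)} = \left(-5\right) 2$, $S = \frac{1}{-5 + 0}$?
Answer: $\frac{247}{5} \approx 49.4$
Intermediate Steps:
$S = - \frac{1}{5}$ ($S = \frac{1}{-5} = - \frac{1}{5} \approx -0.2$)
$l{\left(s \right)} = 13$ ($l{\left(s \right)} = 3 - \left(-5\right) 2 = 3 - -10 = 3 + 10 = 13$)
$O = \frac{19}{5}$ ($O = - \frac{1}{5} + 4 = \frac{19}{5} \approx 3.8$)
$O l{\left(5 \right)} = \frac{19}{5} \cdot 13 = \frac{247}{5}$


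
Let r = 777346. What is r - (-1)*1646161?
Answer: 2423507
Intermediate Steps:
r - (-1)*1646161 = 777346 - (-1)*1646161 = 777346 - 1*(-1646161) = 777346 + 1646161 = 2423507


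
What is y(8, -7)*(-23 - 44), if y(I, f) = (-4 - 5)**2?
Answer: -5427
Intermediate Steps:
y(I, f) = 81 (y(I, f) = (-9)**2 = 81)
y(8, -7)*(-23 - 44) = 81*(-23 - 44) = 81*(-67) = -5427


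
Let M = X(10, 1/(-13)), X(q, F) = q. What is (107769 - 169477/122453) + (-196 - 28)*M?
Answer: 12922173160/122453 ≈ 1.0553e+5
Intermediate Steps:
M = 10
(107769 - 169477/122453) + (-196 - 28)*M = (107769 - 169477/122453) + (-196 - 28)*10 = (107769 - 169477*1/122453) - 224*10 = (107769 - 169477/122453) - 2240 = 13196467880/122453 - 2240 = 12922173160/122453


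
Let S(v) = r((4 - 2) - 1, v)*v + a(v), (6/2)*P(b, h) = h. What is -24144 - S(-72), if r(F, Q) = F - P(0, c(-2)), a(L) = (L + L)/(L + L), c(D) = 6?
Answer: -24217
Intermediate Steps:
P(b, h) = h/3
a(L) = 1 (a(L) = (2*L)/((2*L)) = (2*L)*(1/(2*L)) = 1)
r(F, Q) = -2 + F (r(F, Q) = F - 6/3 = F - 1*2 = F - 2 = -2 + F)
S(v) = 1 - v (S(v) = (-2 + ((4 - 2) - 1))*v + 1 = (-2 + (2 - 1))*v + 1 = (-2 + 1)*v + 1 = -v + 1 = 1 - v)
-24144 - S(-72) = -24144 - (1 - 1*(-72)) = -24144 - (1 + 72) = -24144 - 1*73 = -24144 - 73 = -24217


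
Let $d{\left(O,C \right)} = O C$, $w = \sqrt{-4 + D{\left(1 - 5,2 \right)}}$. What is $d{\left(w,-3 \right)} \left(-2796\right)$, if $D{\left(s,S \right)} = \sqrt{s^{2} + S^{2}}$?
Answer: $8388 \sqrt{-4 + 2 \sqrt{5}} \approx 5763.6$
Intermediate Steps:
$D{\left(s,S \right)} = \sqrt{S^{2} + s^{2}}$
$w = \sqrt{-4 + 2 \sqrt{5}}$ ($w = \sqrt{-4 + \sqrt{2^{2} + \left(1 - 5\right)^{2}}} = \sqrt{-4 + \sqrt{4 + \left(-4\right)^{2}}} = \sqrt{-4 + \sqrt{4 + 16}} = \sqrt{-4 + \sqrt{20}} = \sqrt{-4 + 2 \sqrt{5}} \approx 0.68712$)
$d{\left(O,C \right)} = C O$
$d{\left(w,-3 \right)} \left(-2796\right) = - 3 \sqrt{-4 + 2 \sqrt{5}} \left(-2796\right) = 8388 \sqrt{-4 + 2 \sqrt{5}}$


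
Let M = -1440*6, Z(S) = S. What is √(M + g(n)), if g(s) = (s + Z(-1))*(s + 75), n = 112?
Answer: √12117 ≈ 110.08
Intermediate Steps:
g(s) = (-1 + s)*(75 + s) (g(s) = (s - 1)*(s + 75) = (-1 + s)*(75 + s))
M = -8640
√(M + g(n)) = √(-8640 + (-75 + 112² + 74*112)) = √(-8640 + (-75 + 12544 + 8288)) = √(-8640 + 20757) = √12117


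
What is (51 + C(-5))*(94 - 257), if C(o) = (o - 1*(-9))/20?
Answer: -41728/5 ≈ -8345.6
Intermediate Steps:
C(o) = 9/20 + o/20 (C(o) = (o + 9)*(1/20) = (9 + o)*(1/20) = 9/20 + o/20)
(51 + C(-5))*(94 - 257) = (51 + (9/20 + (1/20)*(-5)))*(94 - 257) = (51 + (9/20 - 1/4))*(-163) = (51 + 1/5)*(-163) = (256/5)*(-163) = -41728/5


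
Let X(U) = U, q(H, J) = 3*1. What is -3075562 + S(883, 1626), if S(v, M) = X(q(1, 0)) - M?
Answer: -3077185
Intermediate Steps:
q(H, J) = 3
S(v, M) = 3 - M
-3075562 + S(883, 1626) = -3075562 + (3 - 1*1626) = -3075562 + (3 - 1626) = -3075562 - 1623 = -3077185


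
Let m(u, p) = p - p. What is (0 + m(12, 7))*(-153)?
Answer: 0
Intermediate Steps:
m(u, p) = 0
(0 + m(12, 7))*(-153) = (0 + 0)*(-153) = 0*(-153) = 0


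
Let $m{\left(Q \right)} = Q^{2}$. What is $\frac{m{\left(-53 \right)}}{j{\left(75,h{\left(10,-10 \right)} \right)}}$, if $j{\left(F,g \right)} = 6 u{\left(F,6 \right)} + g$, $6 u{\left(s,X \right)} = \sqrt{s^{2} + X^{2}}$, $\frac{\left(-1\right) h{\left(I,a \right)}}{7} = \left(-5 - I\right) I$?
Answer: $\frac{983150}{365613} - \frac{2809 \sqrt{629}}{365613} \approx 2.4964$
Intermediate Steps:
$h{\left(I,a \right)} = - 7 I \left(-5 - I\right)$ ($h{\left(I,a \right)} = - 7 \left(-5 - I\right) I = - 7 I \left(-5 - I\right)$)
$u{\left(s,X \right)} = \frac{\sqrt{X^{2} + s^{2}}}{6}$ ($u{\left(s,X \right)} = \frac{\sqrt{s^{2} + X^{2}}}{6} = \frac{\sqrt{X^{2} + s^{2}}}{6}$)
$j{\left(F,g \right)} = g + \sqrt{36 + F^{2}}$ ($j{\left(F,g \right)} = 6 \frac{\sqrt{6^{2} + F^{2}}}{6} + g = 6 \frac{\sqrt{36 + F^{2}}}{6} + g = \sqrt{36 + F^{2}} + g = g + \sqrt{36 + F^{2}}$)
$\frac{m{\left(-53 \right)}}{j{\left(75,h{\left(10,-10 \right)} \right)}} = \frac{\left(-53\right)^{2}}{7 \cdot 10 \left(5 + 10\right) + \sqrt{36 + 75^{2}}} = \frac{2809}{7 \cdot 10 \cdot 15 + \sqrt{36 + 5625}} = \frac{2809}{1050 + \sqrt{5661}} = \frac{2809}{1050 + 3 \sqrt{629}}$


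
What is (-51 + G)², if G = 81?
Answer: 900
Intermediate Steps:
(-51 + G)² = (-51 + 81)² = 30² = 900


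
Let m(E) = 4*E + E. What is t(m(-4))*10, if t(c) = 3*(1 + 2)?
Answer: 90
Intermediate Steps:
m(E) = 5*E
t(c) = 9 (t(c) = 3*3 = 9)
t(m(-4))*10 = 9*10 = 90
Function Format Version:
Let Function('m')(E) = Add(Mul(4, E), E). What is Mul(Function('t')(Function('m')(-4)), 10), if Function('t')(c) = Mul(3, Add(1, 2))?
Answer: 90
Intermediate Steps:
Function('m')(E) = Mul(5, E)
Function('t')(c) = 9 (Function('t')(c) = Mul(3, 3) = 9)
Mul(Function('t')(Function('m')(-4)), 10) = Mul(9, 10) = 90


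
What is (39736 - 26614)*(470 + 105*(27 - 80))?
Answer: -66856590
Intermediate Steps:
(39736 - 26614)*(470 + 105*(27 - 80)) = 13122*(470 + 105*(-53)) = 13122*(470 - 5565) = 13122*(-5095) = -66856590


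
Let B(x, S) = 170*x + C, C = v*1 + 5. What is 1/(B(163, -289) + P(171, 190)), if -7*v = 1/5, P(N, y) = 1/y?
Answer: 1330/36860919 ≈ 3.6082e-5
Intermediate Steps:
v = -1/35 (v = -1/7/5 = -1/7*1/5 = -1/35 ≈ -0.028571)
C = 174/35 (C = -1/35*1 + 5 = -1/35 + 5 = 174/35 ≈ 4.9714)
B(x, S) = 174/35 + 170*x (B(x, S) = 170*x + 174/35 = 174/35 + 170*x)
1/(B(163, -289) + P(171, 190)) = 1/((174/35 + 170*163) + 1/190) = 1/((174/35 + 27710) + 1/190) = 1/(970024/35 + 1/190) = 1/(36860919/1330) = 1330/36860919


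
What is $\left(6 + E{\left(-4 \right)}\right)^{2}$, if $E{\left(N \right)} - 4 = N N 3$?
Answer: $3364$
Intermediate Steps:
$E{\left(N \right)} = 4 + 3 N^{2}$ ($E{\left(N \right)} = 4 + N N 3 = 4 + N^{2} \cdot 3 = 4 + 3 N^{2}$)
$\left(6 + E{\left(-4 \right)}\right)^{2} = \left(6 + \left(4 + 3 \left(-4\right)^{2}\right)\right)^{2} = \left(6 + \left(4 + 3 \cdot 16\right)\right)^{2} = \left(6 + \left(4 + 48\right)\right)^{2} = \left(6 + 52\right)^{2} = 58^{2} = 3364$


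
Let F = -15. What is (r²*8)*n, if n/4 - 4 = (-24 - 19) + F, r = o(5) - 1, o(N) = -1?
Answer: -6912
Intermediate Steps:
r = -2 (r = -1 - 1 = -2)
n = -216 (n = 16 + 4*((-24 - 19) - 15) = 16 + 4*(-43 - 15) = 16 + 4*(-58) = 16 - 232 = -216)
(r²*8)*n = ((-2)²*8)*(-216) = (4*8)*(-216) = 32*(-216) = -6912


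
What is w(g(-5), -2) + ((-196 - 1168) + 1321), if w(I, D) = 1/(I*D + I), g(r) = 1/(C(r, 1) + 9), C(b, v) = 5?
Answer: -57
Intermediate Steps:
g(r) = 1/14 (g(r) = 1/(5 + 9) = 1/14)
w(I, D) = 1/(I + D*I) (w(I, D) = 1/(D*I + I) = 1/(I + D*I))
w(g(-5), -2) + ((-196 - 1168) + 1321) = 1/((1/14)*(1 - 2)) + ((-196 - 1168) + 1321) = 14/(-1) + (-1364 + 1321) = 14*(-1) - 43 = -14 - 43 = -57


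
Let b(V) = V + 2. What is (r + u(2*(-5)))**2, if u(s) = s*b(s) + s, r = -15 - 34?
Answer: 441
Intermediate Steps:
b(V) = 2 + V
r = -49
u(s) = s + s*(2 + s) (u(s) = s*(2 + s) + s = s + s*(2 + s))
(r + u(2*(-5)))**2 = (-49 + (2*(-5))*(3 + 2*(-5)))**2 = (-49 - 10*(3 - 10))**2 = (-49 - 10*(-7))**2 = (-49 + 70)**2 = 21**2 = 441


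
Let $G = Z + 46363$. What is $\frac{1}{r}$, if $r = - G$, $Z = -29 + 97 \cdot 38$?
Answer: $- \frac{1}{50020} \approx -1.9992 \cdot 10^{-5}$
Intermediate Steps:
$Z = 3657$ ($Z = -29 + 3686 = 3657$)
$G = 50020$ ($G = 3657 + 46363 = 50020$)
$r = -50020$ ($r = \left(-1\right) 50020 = -50020$)
$\frac{1}{r} = \frac{1}{-50020} = - \frac{1}{50020}$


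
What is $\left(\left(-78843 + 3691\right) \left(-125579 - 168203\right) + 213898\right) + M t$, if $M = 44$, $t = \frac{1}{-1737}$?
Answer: $\frac{38350387089550}{1737} \approx 2.2079 \cdot 10^{10}$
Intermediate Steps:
$t = - \frac{1}{1737} \approx -0.00057571$
$\left(\left(-78843 + 3691\right) \left(-125579 - 168203\right) + 213898\right) + M t = \left(\left(-78843 + 3691\right) \left(-125579 - 168203\right) + 213898\right) + 44 \left(- \frac{1}{1737}\right) = \left(\left(-75152\right) \left(-293782\right) + 213898\right) - \frac{44}{1737} = \left(22078304864 + 213898\right) - \frac{44}{1737} = 22078518762 - \frac{44}{1737} = \frac{38350387089550}{1737}$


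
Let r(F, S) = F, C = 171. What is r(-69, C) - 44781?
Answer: -44850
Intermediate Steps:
r(-69, C) - 44781 = -69 - 44781 = -44850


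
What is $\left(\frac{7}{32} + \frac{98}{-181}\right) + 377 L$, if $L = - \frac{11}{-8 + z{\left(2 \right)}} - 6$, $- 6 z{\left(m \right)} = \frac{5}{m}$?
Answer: $- \frac{1035207585}{584992} \approx -1769.6$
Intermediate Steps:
$z{\left(m \right)} = - \frac{5}{6 m}$ ($z{\left(m \right)} = - \frac{5 \frac{1}{m}}{6} = - \frac{5}{6 m}$)
$L = - \frac{474}{101}$ ($L = - \frac{11}{-8 - \frac{5}{6 \cdot 2}} - 6 = - \frac{11}{-8 - \frac{5}{12}} - 6 = - \frac{11}{- \frac{101}{12}} - 6 = \left(-11\right) \left(- \frac{12}{101}\right) - 6 = \frac{132}{101} - 6 = - \frac{474}{101} \approx -4.6931$)
$\left(\frac{7}{32} + \frac{98}{-181}\right) + 377 L = \left(\frac{7}{32} + \frac{98}{-181}\right) + 377 \left(- \frac{474}{101}\right) = \left(7 \cdot \frac{1}{32} + 98 \left(- \frac{1}{181}\right)\right) - \frac{178698}{101} = \left(\frac{7}{32} - \frac{98}{181}\right) - \frac{178698}{101} = - \frac{1869}{5792} - \frac{178698}{101} = - \frac{1035207585}{584992}$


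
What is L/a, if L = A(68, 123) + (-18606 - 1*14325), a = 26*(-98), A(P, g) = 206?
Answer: 4675/364 ≈ 12.843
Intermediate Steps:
a = -2548
L = -32725 (L = 206 + (-18606 - 1*14325) = 206 + (-18606 - 14325) = 206 - 32931 = -32725)
L/a = -32725/(-2548) = -32725*(-1/2548) = 4675/364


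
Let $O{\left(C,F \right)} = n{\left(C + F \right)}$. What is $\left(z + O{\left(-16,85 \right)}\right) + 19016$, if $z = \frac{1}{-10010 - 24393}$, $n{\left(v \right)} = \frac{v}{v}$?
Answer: $\frac{654241850}{34403} \approx 19017.0$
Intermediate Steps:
$n{\left(v \right)} = 1$
$O{\left(C,F \right)} = 1$
$z = - \frac{1}{34403}$ ($z = \frac{1}{-34403} = - \frac{1}{34403} \approx -2.9067 \cdot 10^{-5}$)
$\left(z + O{\left(-16,85 \right)}\right) + 19016 = \left(- \frac{1}{34403} + 1\right) + 19016 = \frac{34402}{34403} + 19016 = \frac{654241850}{34403}$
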